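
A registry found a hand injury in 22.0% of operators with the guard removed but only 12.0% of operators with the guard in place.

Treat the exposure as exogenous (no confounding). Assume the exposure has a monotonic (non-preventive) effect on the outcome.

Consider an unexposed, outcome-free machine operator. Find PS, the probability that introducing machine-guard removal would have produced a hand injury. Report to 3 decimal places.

p₁ = 0.22, p₀ = 0.12.
Under exogeneity and monotonicity, PS = (p₁ − p₀) / (1 − p₀).
PS = (0.22 − 0.12) / (1 − 0.12) = 0.1 / 0.88 ≈ 0.1136

PS ≈ 0.114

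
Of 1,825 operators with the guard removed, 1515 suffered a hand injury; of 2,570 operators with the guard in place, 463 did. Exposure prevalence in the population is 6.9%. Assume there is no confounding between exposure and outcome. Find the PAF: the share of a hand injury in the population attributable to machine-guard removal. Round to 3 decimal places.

PAF ≈ 0.199

p₁ = P(outcome | exposed) = 1515/1825 = 0.83014
p₀ = P(outcome | unexposed) = 463/2570 = 0.18016
Overall risk P(Y=1) = π·p₁ + (1−π)·p₀ = 0.069×0.83014 + 0.931×0.18016 = 0.225.
Under exogeneity, PAF = [P(Y=1) − p₀] / P(Y=1).
PAF = (0.225 − 0.18016) / 0.225 ≈ 0.1993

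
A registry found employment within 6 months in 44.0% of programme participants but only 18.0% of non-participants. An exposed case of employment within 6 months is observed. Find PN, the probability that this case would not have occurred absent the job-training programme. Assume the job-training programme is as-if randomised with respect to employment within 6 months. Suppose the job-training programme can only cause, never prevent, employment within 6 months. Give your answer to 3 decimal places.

p₁ = 0.44, p₀ = 0.18.
Under exogeneity and monotonicity, PN = (p₁ − p₀) / p₁.
PN = (0.44 − 0.18) / 0.44 = 0.26 / 0.44 ≈ 0.5909

PN ≈ 0.591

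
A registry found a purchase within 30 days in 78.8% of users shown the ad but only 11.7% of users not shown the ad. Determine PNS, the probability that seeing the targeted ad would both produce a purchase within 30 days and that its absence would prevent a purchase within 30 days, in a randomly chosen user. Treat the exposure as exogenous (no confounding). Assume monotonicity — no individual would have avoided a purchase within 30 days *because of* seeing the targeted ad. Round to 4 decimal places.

PNS ≈ 0.6710

p₁ = 0.788, p₀ = 0.117.
Under exogeneity and monotonicity, PNS = p₁ − p₀.
PNS = 0.788 − 0.117 = 0.671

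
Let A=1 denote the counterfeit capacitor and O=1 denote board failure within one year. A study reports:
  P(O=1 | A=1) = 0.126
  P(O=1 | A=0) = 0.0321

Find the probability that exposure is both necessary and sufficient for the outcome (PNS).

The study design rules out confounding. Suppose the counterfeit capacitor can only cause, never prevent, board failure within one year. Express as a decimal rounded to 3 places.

PNS ≈ 0.094

Let p₁ = 0.126, p₀ = 0.0321.
Under exogeneity and monotonicity, PNS = p₁ − p₀.
PNS = 0.126 − 0.0321 = 0.0939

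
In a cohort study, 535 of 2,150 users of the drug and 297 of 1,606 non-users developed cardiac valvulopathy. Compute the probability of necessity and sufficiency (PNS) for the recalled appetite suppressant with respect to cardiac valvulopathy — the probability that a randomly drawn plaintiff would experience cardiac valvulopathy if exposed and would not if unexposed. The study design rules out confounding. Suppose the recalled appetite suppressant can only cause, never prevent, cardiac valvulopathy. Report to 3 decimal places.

p₁ = P(outcome | exposed) = 535/2150 = 0.24884
p₀ = P(outcome | unexposed) = 297/1606 = 0.18493
Under exogeneity and monotonicity, PNS = p₁ − p₀.
PNS = 0.24884 − 0.18493 = 0.063906

PNS ≈ 0.064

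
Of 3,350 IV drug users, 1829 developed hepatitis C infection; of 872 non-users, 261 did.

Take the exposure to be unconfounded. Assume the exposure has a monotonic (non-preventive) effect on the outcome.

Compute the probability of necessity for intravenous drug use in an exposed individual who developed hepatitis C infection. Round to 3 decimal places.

PN ≈ 0.452

p₁ = P(outcome | exposed) = 1829/3350 = 0.54597
p₀ = P(outcome | unexposed) = 261/872 = 0.29931
Under exogeneity and monotonicity, PN = (p₁ − p₀) / p₁.
PN = (0.54597 − 0.29931) / 0.54597 = 0.24666 / 0.54597 ≈ 0.4518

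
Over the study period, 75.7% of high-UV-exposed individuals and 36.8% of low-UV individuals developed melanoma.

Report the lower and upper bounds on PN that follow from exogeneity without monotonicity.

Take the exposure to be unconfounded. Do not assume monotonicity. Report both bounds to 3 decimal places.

p₁ = 0.757, p₀ = 0.368.
Under exogeneity alone the bounds on PN are max{0,(p₁−p₀)/p₁} ≤ PN ≤ min{1,(1−p₀)/p₁}.
  lower = (p₁ − p₀)/p₁ = 0.389 / 0.757 ≈ 0.5139
  upper = min{1, (1 − p₀)/p₁} = 0.632 / 0.757 ≈ 0.8349

0.514 ≤ PN ≤ 0.835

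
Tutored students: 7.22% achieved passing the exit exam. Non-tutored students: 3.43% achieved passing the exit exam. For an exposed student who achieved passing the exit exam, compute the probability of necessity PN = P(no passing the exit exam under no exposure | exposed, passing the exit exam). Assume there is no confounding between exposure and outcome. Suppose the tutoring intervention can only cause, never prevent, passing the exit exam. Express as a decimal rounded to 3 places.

p₁ = 0.0722, p₀ = 0.0343.
Under exogeneity and monotonicity, PN = (p₁ − p₀) / p₁.
PN = (0.0722 − 0.0343) / 0.0722 = 0.0379 / 0.0722 ≈ 0.5249

PN ≈ 0.525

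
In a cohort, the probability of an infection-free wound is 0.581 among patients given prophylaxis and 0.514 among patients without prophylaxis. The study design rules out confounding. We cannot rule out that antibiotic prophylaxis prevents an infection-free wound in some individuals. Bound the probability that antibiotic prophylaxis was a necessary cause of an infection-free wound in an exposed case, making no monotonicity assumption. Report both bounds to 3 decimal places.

Let p₁ = 0.581, p₀ = 0.514.
Under exogeneity alone the bounds on PN are max{0,(p₁−p₀)/p₁} ≤ PN ≤ min{1,(1−p₀)/p₁}.
  lower = (p₁ − p₀)/p₁ = 0.067 / 0.581 ≈ 0.1153
  upper = min{1, (1 − p₀)/p₁} = 0.486 / 0.581 ≈ 0.8365

0.115 ≤ PN ≤ 0.836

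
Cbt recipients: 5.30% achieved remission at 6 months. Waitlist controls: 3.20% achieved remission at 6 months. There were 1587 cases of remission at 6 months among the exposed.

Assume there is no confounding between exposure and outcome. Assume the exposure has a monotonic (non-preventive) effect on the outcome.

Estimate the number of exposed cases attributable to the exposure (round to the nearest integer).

about 629 cases

p₁ = 0.053, p₀ = 0.032.
PN = (p₁ − p₀)/p₁ = (0.053 − 0.032) / 0.053 ≈ 0.39623.
Attributable cases ≈ PN × (exposed cases) = 0.39623 × 1587 ≈ 628.81.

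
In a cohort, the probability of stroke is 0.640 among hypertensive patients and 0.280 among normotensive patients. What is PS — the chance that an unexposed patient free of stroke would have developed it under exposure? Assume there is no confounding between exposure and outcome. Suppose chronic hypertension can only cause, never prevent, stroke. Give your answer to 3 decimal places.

Let p₁ = 0.64, p₀ = 0.28.
Under exogeneity and monotonicity, PS = (p₁ − p₀) / (1 − p₀).
PS = (0.64 − 0.28) / (1 − 0.28) = 0.36 / 0.72 ≈ 0.5000

PS ≈ 0.500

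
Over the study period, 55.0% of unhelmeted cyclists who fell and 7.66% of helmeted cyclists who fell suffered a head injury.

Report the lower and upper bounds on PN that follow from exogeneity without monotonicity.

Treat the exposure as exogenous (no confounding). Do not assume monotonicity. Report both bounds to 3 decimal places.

0.861 ≤ PN ≤ 1.000

p₁ = 0.55, p₀ = 0.0766.
Under exogeneity alone the bounds on PN are max{0,(p₁−p₀)/p₁} ≤ PN ≤ min{1,(1−p₀)/p₁}.
  lower = (p₁ − p₀)/p₁ = 0.4734 / 0.55 ≈ 0.8607
  upper = min{1, (1 − p₀)/p₁} = 0.9234 / 0.55 ≈ 1.6789 → capped at 1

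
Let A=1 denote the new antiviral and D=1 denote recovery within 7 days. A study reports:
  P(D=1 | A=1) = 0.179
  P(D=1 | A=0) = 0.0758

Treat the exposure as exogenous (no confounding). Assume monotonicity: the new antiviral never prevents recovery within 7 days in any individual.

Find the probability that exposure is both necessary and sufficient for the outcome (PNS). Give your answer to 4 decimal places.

Let p₁ = 0.179, p₀ = 0.0758.
Under exogeneity and monotonicity, PNS = p₁ − p₀.
PNS = 0.179 − 0.0758 = 0.1032

PNS ≈ 0.1032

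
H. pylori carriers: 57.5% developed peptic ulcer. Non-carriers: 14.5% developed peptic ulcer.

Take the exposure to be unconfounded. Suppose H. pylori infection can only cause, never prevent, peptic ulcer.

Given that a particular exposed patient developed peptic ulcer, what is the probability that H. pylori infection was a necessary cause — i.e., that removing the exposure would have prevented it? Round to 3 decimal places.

PN ≈ 0.748

p₁ = 0.575, p₀ = 0.145.
Under exogeneity and monotonicity, PN = (p₁ − p₀) / p₁.
PN = (0.575 − 0.145) / 0.575 = 0.43 / 0.575 ≈ 0.7478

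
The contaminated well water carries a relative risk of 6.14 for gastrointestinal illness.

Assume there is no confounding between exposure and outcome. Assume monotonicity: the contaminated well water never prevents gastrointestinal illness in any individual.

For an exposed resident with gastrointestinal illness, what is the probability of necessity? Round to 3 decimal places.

Under exogeneity and monotonicity, PN = (RR − 1) / RR = 1 − 1/RR.
PN = (6.14 − 1) / 6.14 = 5.14 / 6.14 ≈ 0.8371

PN ≈ 0.837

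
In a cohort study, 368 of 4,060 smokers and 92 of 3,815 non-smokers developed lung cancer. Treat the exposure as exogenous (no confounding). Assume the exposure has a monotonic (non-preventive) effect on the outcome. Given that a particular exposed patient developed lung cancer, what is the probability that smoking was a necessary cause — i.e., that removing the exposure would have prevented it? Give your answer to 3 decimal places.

p₁ = P(outcome | exposed) = 368/4060 = 0.09064
p₀ = P(outcome | unexposed) = 92/3815 = 0.024115
Under exogeneity and monotonicity, PN = (p₁ − p₀) / p₁.
PN = (0.09064 − 0.024115) / 0.09064 = 0.066525 / 0.09064 ≈ 0.7339

PN ≈ 0.734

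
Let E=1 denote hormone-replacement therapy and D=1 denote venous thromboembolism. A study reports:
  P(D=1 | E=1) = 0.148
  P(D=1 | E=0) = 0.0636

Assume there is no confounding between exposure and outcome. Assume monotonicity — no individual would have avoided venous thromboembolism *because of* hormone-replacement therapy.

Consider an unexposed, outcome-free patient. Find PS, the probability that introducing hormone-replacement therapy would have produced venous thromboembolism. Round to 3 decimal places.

PS ≈ 0.090

Let p₁ = 0.148, p₀ = 0.0636.
Under exogeneity and monotonicity, PS = (p₁ − p₀) / (1 − p₀).
PS = (0.148 − 0.0636) / (1 − 0.0636) = 0.0844 / 0.9364 ≈ 0.0901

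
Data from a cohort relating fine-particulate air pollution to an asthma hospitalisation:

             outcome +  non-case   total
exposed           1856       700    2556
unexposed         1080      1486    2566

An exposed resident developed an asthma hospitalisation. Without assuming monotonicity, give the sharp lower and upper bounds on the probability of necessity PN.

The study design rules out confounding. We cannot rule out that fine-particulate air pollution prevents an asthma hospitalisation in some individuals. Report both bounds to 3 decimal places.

p₁ = P(outcome | exposed) = 1856/2556 = 0.72613
p₀ = P(outcome | unexposed) = 1080/2566 = 0.42089
Under exogeneity alone the bounds on PN are max{0,(p₁−p₀)/p₁} ≤ PN ≤ min{1,(1−p₀)/p₁}.
  lower = (p₁ − p₀)/p₁ = 0.30525 / 0.72613 ≈ 0.4204
  upper = min{1, (1 − p₀)/p₁} = 0.57911 / 0.72613 ≈ 0.7975

0.420 ≤ PN ≤ 0.798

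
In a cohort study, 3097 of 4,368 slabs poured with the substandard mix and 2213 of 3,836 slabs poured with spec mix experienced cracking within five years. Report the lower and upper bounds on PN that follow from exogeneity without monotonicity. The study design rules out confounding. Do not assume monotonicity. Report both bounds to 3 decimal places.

p₁ = P(outcome | exposed) = 3097/4368 = 0.70902
p₀ = P(outcome | unexposed) = 2213/3836 = 0.5769
Under exogeneity alone the bounds on PN are max{0,(p₁−p₀)/p₁} ≤ PN ≤ min{1,(1−p₀)/p₁}.
  lower = (p₁ − p₀)/p₁ = 0.13212 / 0.70902 ≈ 0.1863
  upper = min{1, (1 − p₀)/p₁} = 0.4231 / 0.70902 ≈ 0.5967

0.186 ≤ PN ≤ 0.597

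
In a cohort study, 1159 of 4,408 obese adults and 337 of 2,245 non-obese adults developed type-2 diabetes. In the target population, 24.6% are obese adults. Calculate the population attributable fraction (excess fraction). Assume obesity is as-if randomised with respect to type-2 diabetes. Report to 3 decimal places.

PAF ≈ 0.156

p₁ = P(outcome | exposed) = 1159/4408 = 0.26293
p₀ = P(outcome | unexposed) = 337/2245 = 0.15011
Overall risk P(Y=1) = π·p₁ + (1−π)·p₀ = 0.246×0.26293 + 0.754×0.15011 = 0.17786.
Under exogeneity, PAF = [P(Y=1) − p₀] / P(Y=1).
PAF = (0.17786 − 0.15011) / 0.17786 ≈ 0.1560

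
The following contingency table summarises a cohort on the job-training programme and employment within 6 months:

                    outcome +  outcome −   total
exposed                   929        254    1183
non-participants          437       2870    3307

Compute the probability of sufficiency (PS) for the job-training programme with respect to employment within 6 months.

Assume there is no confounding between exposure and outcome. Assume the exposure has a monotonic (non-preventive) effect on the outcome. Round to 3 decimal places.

p₁ = P(outcome | exposed) = 929/1183 = 0.78529
p₀ = P(outcome | unexposed) = 437/3307 = 0.13214
Under exogeneity and monotonicity, PS = (p₁ − p₀) / (1 − p₀).
PS = (0.78529 − 0.13214) / (1 − 0.13214) = 0.65315 / 0.86786 ≈ 0.7526

PS ≈ 0.753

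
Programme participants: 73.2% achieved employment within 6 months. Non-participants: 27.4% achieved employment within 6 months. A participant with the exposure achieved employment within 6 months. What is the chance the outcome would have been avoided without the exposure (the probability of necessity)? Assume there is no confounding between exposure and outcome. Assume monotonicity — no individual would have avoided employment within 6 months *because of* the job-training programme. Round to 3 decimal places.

PN ≈ 0.626

p₁ = 0.732, p₀ = 0.274.
Under exogeneity and monotonicity, PN = (p₁ − p₀) / p₁.
PN = (0.732 − 0.274) / 0.732 = 0.458 / 0.732 ≈ 0.6257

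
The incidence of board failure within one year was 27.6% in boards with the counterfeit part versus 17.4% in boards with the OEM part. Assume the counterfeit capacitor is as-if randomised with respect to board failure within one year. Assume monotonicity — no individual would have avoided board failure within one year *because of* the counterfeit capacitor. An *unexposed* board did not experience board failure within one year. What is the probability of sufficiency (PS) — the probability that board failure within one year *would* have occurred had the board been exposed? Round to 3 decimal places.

p₁ = 0.276, p₀ = 0.174.
Under exogeneity and monotonicity, PS = (p₁ − p₀) / (1 − p₀).
PS = (0.276 − 0.174) / (1 − 0.174) = 0.102 / 0.826 ≈ 0.1235

PS ≈ 0.123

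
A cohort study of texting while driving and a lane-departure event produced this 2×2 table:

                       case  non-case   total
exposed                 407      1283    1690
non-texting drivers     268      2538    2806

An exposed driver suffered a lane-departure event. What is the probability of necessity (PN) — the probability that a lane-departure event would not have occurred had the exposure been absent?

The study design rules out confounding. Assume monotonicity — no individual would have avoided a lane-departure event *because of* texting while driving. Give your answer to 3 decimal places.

p₁ = P(outcome | exposed) = 407/1690 = 0.24083
p₀ = P(outcome | unexposed) = 268/2806 = 0.09551
Under exogeneity and monotonicity, PN = (p₁ − p₀)/p₁.
PN = (0.24083 − 0.09551) / 0.24083 ≈ 0.6034

PN ≈ 0.603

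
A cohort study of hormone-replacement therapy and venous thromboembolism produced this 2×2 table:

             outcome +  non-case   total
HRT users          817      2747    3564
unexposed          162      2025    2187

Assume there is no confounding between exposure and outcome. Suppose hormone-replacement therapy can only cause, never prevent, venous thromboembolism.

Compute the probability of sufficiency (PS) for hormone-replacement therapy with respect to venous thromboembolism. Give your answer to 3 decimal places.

PS ≈ 0.168

p₁ = P(outcome | exposed) = 817/3564 = 0.22924
p₀ = P(outcome | unexposed) = 162/2187 = 0.074074
Under exogeneity and monotonicity, PS = (p₁ − p₀)/(1 − p₀).
PS = (0.22924 − 0.074074) / 0.92593 ≈ 0.1676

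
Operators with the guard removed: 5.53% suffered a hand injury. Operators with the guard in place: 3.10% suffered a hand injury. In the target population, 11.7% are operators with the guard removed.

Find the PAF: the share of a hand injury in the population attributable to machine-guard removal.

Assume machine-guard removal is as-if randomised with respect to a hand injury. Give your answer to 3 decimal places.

p₁ = 0.0553, p₀ = 0.031.
Overall risk P(Y=1) = π·p₁ + (1−π)·p₀ = 0.117×0.0553 + 0.883×0.031 = 0.033843.
Under exogeneity, PAF = [P(Y=1) − p₀] / P(Y=1).
PAF = (0.033843 − 0.031) / 0.033843 ≈ 0.0840

PAF ≈ 0.084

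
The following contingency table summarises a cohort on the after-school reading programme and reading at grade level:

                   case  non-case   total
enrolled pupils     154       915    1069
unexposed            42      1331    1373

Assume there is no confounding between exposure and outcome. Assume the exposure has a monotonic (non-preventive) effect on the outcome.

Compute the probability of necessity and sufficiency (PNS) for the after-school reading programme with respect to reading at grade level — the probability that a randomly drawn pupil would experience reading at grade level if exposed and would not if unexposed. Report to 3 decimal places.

p₁ = P(outcome | exposed) = 154/1069 = 0.14406
p₀ = P(outcome | unexposed) = 42/1373 = 0.03059
Under exogeneity and monotonicity, PNS = p₁ − p₀.
PNS = 0.14406 − 0.03059 = 0.11347

PNS ≈ 0.113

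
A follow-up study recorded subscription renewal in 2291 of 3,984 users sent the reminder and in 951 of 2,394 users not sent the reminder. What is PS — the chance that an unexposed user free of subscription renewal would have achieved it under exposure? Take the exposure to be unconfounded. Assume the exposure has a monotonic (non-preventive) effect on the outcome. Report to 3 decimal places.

p₁ = P(outcome | exposed) = 2291/3984 = 0.57505
p₀ = P(outcome | unexposed) = 951/2394 = 0.39724
Under exogeneity and monotonicity, PS = (p₁ − p₀) / (1 − p₀).
PS = (0.57505 − 0.39724) / (1 − 0.39724) = 0.17781 / 0.60276 ≈ 0.2950

PS ≈ 0.295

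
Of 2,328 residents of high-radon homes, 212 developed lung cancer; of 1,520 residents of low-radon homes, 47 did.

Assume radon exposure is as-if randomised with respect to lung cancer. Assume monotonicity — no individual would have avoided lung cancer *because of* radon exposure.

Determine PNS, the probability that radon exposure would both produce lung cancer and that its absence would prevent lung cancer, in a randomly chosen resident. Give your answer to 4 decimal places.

PNS ≈ 0.0601

p₁ = P(outcome | exposed) = 212/2328 = 0.091065
p₀ = P(outcome | unexposed) = 47/1520 = 0.030921
Under exogeneity and monotonicity, PNS = p₁ − p₀.
PNS = 0.091065 − 0.030921 = 0.060144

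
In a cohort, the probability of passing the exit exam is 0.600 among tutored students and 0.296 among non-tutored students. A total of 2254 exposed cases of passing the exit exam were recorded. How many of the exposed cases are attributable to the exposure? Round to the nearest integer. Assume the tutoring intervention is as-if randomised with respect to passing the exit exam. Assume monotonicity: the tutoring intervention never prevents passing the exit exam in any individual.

about 1142 cases

Let p₁ = 0.6, p₀ = 0.296.
PN = (p₁ − p₀)/p₁ = (0.6 − 0.296) / 0.6 ≈ 0.50667.
Attributable cases ≈ PN × (exposed cases) = 0.50667 × 2254 ≈ 1142.03.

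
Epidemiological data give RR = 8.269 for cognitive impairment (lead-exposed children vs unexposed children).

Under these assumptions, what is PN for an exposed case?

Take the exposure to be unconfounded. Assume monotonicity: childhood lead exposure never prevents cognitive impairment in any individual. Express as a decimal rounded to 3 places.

Under exogeneity and monotonicity, PN = (RR − 1) / RR = 1 − 1/RR.
PN = (8.269 − 1) / 8.269 = 7.269 / 8.269 ≈ 0.8791

PN ≈ 0.879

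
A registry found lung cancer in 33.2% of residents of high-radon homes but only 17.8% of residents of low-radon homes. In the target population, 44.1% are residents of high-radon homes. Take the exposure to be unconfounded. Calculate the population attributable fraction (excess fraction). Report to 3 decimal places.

PAF ≈ 0.276

p₁ = 0.332, p₀ = 0.178.
Overall risk P(Y=1) = π·p₁ + (1−π)·p₀ = 0.441×0.332 + 0.559×0.178 = 0.24591.
Under exogeneity, PAF = [P(Y=1) − p₀] / P(Y=1).
PAF = (0.24591 − 0.178) / 0.24591 ≈ 0.2762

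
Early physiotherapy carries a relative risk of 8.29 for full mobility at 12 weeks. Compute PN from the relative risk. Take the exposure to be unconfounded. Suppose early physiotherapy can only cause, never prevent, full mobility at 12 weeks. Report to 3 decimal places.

Under exogeneity and monotonicity, PN = (RR − 1) / RR = 1 − 1/RR.
PN = (8.29 − 1) / 8.29 = 7.29 / 8.29 ≈ 0.8794

PN ≈ 0.879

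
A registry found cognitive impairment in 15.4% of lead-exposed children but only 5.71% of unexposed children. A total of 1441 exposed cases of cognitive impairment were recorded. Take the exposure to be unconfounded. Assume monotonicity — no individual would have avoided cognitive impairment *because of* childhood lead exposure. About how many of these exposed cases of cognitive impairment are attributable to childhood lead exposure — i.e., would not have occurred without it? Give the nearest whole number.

p₁ = 0.154, p₀ = 0.0571.
PN = (p₁ − p₀)/p₁ = (0.154 − 0.0571) / 0.154 ≈ 0.62922.
Attributable cases ≈ PN × (exposed cases) = 0.62922 × 1441 ≈ 906.71.

about 907 cases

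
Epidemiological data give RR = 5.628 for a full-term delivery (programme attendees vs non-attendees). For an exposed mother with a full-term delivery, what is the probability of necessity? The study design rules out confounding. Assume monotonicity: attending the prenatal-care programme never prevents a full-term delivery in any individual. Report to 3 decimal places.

PN ≈ 0.822

Under exogeneity and monotonicity, PN = (RR − 1) / RR = 1 − 1/RR.
PN = (5.628 − 1) / 5.628 = 4.628 / 5.628 ≈ 0.8223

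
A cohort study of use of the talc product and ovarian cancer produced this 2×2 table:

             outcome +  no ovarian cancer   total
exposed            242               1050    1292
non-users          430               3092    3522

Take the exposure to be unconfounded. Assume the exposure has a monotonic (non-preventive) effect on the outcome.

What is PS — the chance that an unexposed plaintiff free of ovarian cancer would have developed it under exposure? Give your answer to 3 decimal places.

p₁ = P(outcome | exposed) = 242/1292 = 0.18731
p₀ = P(outcome | unexposed) = 430/3522 = 0.12209
Under exogeneity and monotonicity, PS = (p₁ − p₀) / (1 − p₀).
PS = (0.18731 − 0.12209) / (1 − 0.12209) = 0.065217 / 0.87791 ≈ 0.0743

PS ≈ 0.074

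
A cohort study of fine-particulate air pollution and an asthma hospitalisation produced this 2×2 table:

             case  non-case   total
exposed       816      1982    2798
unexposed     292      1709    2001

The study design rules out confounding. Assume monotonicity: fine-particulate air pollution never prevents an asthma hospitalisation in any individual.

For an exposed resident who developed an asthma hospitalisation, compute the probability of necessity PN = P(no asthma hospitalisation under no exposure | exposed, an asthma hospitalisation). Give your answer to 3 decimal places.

PN ≈ 0.500

p₁ = P(outcome | exposed) = 816/2798 = 0.29164
p₀ = P(outcome | unexposed) = 292/2001 = 0.14593
Under exogeneity and monotonicity, PN = (p₁ − p₀)/p₁.
PN = (0.29164 − 0.14593) / 0.29164 ≈ 0.4996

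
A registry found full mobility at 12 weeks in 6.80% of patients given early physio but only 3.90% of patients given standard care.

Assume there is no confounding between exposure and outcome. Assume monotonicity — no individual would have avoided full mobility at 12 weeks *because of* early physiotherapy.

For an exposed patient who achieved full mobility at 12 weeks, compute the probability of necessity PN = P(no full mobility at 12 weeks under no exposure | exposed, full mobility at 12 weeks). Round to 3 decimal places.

p₁ = 0.068, p₀ = 0.039.
Under exogeneity and monotonicity, PN = (p₁ − p₀) / p₁.
PN = (0.068 − 0.039) / 0.068 = 0.029 / 0.068 ≈ 0.4265

PN ≈ 0.426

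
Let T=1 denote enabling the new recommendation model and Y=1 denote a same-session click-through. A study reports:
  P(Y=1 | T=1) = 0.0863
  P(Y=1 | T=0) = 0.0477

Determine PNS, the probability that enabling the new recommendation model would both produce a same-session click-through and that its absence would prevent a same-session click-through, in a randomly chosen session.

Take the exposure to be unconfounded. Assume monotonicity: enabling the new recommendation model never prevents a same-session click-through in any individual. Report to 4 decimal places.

Let p₁ = 0.0863, p₀ = 0.0477.
Under exogeneity and monotonicity, PNS = p₁ − p₀.
PNS = 0.0863 − 0.0477 = 0.0386

PNS ≈ 0.0386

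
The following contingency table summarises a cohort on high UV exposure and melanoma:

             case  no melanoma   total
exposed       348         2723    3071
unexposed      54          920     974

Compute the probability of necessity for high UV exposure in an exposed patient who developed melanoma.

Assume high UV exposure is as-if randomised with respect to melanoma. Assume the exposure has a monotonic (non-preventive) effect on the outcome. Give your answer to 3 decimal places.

p₁ = P(outcome | exposed) = 348/3071 = 0.11332
p₀ = P(outcome | unexposed) = 54/974 = 0.055441
Under exogeneity and monotonicity, PN = (p₁ − p₀)/p₁.
PN = (0.11332 − 0.055441) / 0.11332 ≈ 0.5107

PN ≈ 0.511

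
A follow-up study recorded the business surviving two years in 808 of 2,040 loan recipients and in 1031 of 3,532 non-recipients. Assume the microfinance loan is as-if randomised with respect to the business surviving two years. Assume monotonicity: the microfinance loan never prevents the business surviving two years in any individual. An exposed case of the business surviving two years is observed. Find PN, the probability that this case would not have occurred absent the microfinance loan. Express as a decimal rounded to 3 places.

PN ≈ 0.263

p₁ = P(outcome | exposed) = 808/2040 = 0.39608
p₀ = P(outcome | unexposed) = 1031/3532 = 0.2919
Under exogeneity and monotonicity, PN = (p₁ − p₀) / p₁.
PN = (0.39608 − 0.2919) / 0.39608 = 0.10418 / 0.39608 ≈ 0.2630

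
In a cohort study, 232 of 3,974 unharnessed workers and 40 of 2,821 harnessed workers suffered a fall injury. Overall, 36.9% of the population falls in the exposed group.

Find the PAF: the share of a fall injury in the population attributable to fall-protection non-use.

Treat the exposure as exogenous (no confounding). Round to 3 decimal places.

PAF ≈ 0.535

p₁ = P(outcome | exposed) = 232/3974 = 0.058379
p₀ = P(outcome | unexposed) = 40/2821 = 0.014179
Overall risk P(Y=1) = π·p₁ + (1−π)·p₀ = 0.369×0.058379 + 0.631×0.014179 = 0.030489.
Under exogeneity, PAF = [P(Y=1) − p₀] / P(Y=1).
PAF = (0.030489 − 0.014179) / 0.030489 ≈ 0.5349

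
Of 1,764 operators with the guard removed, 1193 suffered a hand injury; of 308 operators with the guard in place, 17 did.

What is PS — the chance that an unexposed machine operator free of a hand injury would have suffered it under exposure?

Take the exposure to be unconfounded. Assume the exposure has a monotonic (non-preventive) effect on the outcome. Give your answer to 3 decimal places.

p₁ = P(outcome | exposed) = 1193/1764 = 0.6763
p₀ = P(outcome | unexposed) = 17/308 = 0.055195
Under exogeneity and monotonicity, PS = (p₁ − p₀) / (1 − p₀).
PS = (0.6763 − 0.055195) / (1 − 0.055195) = 0.62111 / 0.94481 ≈ 0.6574

PS ≈ 0.657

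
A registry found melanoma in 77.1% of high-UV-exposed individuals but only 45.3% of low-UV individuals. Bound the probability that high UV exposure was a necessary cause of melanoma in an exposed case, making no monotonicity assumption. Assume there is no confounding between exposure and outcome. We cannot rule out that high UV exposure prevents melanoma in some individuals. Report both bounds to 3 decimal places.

0.412 ≤ PN ≤ 0.709

p₁ = 0.771, p₀ = 0.453.
Under exogeneity alone the bounds on PN are max{0,(p₁−p₀)/p₁} ≤ PN ≤ min{1,(1−p₀)/p₁}.
  lower = (p₁ − p₀)/p₁ = 0.318 / 0.771 ≈ 0.4125
  upper = min{1, (1 − p₀)/p₁} = 0.547 / 0.771 ≈ 0.7095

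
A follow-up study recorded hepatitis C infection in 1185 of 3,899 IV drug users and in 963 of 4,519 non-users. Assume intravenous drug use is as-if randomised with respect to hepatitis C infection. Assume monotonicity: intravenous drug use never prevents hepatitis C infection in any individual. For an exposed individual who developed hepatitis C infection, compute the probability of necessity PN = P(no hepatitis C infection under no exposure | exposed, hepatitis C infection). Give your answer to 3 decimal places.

p₁ = P(outcome | exposed) = 1185/3899 = 0.30392
p₀ = P(outcome | unexposed) = 963/4519 = 0.2131
Under exogeneity and monotonicity, PN = (p₁ − p₀) / p₁.
PN = (0.30392 − 0.2131) / 0.30392 = 0.090824 / 0.30392 ≈ 0.2988

PN ≈ 0.299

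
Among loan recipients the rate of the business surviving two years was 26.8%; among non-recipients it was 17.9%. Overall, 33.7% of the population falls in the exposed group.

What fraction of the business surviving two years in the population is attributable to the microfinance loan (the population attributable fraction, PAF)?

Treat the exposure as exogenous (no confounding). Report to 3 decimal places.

p₁ = 0.268, p₀ = 0.179.
Overall risk P(Y=1) = π·p₁ + (1−π)·p₀ = 0.337×0.268 + 0.663×0.179 = 0.20899.
Under exogeneity, PAF = [P(Y=1) − p₀] / P(Y=1).
PAF = (0.20899 − 0.179) / 0.20899 ≈ 0.1435

PAF ≈ 0.144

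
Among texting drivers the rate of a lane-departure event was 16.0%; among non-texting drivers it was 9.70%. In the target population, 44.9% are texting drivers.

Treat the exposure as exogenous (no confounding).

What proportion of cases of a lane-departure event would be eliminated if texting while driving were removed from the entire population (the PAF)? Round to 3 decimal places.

PAF ≈ 0.226

p₁ = 0.16, p₀ = 0.097.
Overall risk P(Y=1) = π·p₁ + (1−π)·p₀ = 0.449×0.16 + 0.551×0.097 = 0.12529.
Under exogeneity, PAF = [P(Y=1) − p₀] / P(Y=1).
PAF = (0.12529 − 0.097) / 0.12529 ≈ 0.2258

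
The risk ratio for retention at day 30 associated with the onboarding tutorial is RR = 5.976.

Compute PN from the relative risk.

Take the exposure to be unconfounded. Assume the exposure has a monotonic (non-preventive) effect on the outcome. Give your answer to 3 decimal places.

Under exogeneity and monotonicity, PN = (RR − 1) / RR = 1 − 1/RR.
PN = (5.976 − 1) / 5.976 = 4.976 / 5.976 ≈ 0.8327

PN ≈ 0.833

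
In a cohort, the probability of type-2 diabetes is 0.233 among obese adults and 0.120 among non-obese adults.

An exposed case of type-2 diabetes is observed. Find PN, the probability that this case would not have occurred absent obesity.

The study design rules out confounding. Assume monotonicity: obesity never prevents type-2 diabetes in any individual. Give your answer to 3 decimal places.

PN ≈ 0.485

Let p₁ = 0.233, p₀ = 0.12.
Under exogeneity and monotonicity, PN = (p₁ − p₀) / p₁.
PN = (0.233 − 0.12) / 0.233 = 0.113 / 0.233 ≈ 0.4850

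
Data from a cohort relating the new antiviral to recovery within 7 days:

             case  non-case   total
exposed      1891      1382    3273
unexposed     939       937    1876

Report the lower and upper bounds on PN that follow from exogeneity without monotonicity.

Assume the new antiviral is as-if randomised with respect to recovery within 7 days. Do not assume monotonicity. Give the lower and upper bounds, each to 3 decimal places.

0.134 ≤ PN ≤ 0.864

p₁ = P(outcome | exposed) = 1891/3273 = 0.57776
p₀ = P(outcome | unexposed) = 939/1876 = 0.50053
Under exogeneity alone the bounds on PN are max{0,(p₁−p₀)/p₁} ≤ PN ≤ min{1,(1−p₀)/p₁}.
  lower = (p₁ − p₀)/p₁ = 0.077224 / 0.57776 ≈ 0.1337
  upper = min{1, (1 − p₀)/p₁} = 0.49947 / 0.57776 ≈ 0.8645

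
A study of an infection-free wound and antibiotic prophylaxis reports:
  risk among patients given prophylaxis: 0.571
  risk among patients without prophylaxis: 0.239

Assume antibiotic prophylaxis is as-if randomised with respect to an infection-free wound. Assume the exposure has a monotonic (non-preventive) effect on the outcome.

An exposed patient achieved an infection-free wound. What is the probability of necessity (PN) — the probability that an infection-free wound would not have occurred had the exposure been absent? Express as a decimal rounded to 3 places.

PN ≈ 0.581

Let p₁ = 0.571, p₀ = 0.239.
Under exogeneity and monotonicity, PN = (p₁ − p₀) / p₁.
PN = (0.571 − 0.239) / 0.571 = 0.332 / 0.571 ≈ 0.5814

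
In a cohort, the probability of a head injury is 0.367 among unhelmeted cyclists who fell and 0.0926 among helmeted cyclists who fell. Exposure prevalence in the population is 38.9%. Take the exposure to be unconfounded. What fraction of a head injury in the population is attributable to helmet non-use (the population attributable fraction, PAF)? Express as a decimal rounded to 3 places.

Let p₁ = 0.367, p₀ = 0.0926.
Overall risk P(Y=1) = π·p₁ + (1−π)·p₀ = 0.389×0.367 + 0.611×0.0926 = 0.19934.
Under exogeneity, PAF = [P(Y=1) − p₀] / P(Y=1).
PAF = (0.19934 − 0.0926) / 0.19934 ≈ 0.5355

PAF ≈ 0.535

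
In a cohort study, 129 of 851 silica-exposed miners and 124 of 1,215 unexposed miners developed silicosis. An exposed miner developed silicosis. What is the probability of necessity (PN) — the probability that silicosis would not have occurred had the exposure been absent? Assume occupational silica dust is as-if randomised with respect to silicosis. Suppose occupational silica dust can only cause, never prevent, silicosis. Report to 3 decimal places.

p₁ = P(outcome | exposed) = 129/851 = 0.15159
p₀ = P(outcome | unexposed) = 124/1215 = 0.10206
Under exogeneity and monotonicity, PN = (p₁ − p₀) / p₁.
PN = (0.15159 − 0.10206) / 0.15159 = 0.049529 / 0.15159 ≈ 0.3267

PN ≈ 0.327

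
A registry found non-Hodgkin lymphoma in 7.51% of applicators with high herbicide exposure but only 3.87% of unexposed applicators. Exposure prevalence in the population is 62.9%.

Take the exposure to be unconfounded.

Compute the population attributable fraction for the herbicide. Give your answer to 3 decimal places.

PAF ≈ 0.372

p₁ = 0.0751, p₀ = 0.0387.
Overall risk P(Y=1) = π·p₁ + (1−π)·p₀ = 0.629×0.0751 + 0.371×0.0387 = 0.061596.
Under exogeneity, PAF = [P(Y=1) − p₀] / P(Y=1).
PAF = (0.061596 − 0.0387) / 0.061596 ≈ 0.3717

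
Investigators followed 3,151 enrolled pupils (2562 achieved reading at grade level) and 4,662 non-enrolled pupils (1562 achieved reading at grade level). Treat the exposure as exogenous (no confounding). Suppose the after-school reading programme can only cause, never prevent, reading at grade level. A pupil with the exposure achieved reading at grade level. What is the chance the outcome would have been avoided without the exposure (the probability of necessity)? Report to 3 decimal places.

p₁ = P(outcome | exposed) = 2562/3151 = 0.81308
p₀ = P(outcome | unexposed) = 1562/4662 = 0.33505
Under exogeneity and monotonicity, PN = (p₁ − p₀) / p₁.
PN = (0.81308 − 0.33505) / 0.81308 = 0.47803 / 0.81308 ≈ 0.5879

PN ≈ 0.588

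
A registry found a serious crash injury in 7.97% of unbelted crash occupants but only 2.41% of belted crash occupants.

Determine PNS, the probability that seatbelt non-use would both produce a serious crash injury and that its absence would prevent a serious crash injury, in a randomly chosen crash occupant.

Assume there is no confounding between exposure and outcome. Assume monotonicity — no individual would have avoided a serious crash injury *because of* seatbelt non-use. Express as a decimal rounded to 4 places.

p₁ = 0.0797, p₀ = 0.0241.
Under exogeneity and monotonicity, PNS = p₁ − p₀.
PNS = 0.0797 − 0.0241 = 0.0556

PNS ≈ 0.0556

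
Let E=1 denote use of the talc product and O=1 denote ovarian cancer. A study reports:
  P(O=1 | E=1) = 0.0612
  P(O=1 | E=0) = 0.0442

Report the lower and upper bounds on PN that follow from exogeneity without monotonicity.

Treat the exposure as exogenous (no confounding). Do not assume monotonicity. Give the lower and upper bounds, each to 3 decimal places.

Let p₁ = 0.0612, p₀ = 0.0442.
Under exogeneity alone the bounds on PN are max{0,(p₁−p₀)/p₁} ≤ PN ≤ min{1,(1−p₀)/p₁}.
  lower = (p₁ − p₀)/p₁ = 0.017 / 0.0612 ≈ 0.2778
  upper = min{1, (1 − p₀)/p₁} = 0.9558 / 0.0612 ≈ 15.6176 → capped at 1

0.278 ≤ PN ≤ 1.000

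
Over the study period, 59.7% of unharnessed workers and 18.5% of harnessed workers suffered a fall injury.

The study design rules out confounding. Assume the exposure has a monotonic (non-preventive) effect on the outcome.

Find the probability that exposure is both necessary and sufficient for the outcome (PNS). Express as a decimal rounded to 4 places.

p₁ = 0.597, p₀ = 0.185.
Under exogeneity and monotonicity, PNS = p₁ − p₀.
PNS = 0.597 − 0.185 = 0.412

PNS ≈ 0.4120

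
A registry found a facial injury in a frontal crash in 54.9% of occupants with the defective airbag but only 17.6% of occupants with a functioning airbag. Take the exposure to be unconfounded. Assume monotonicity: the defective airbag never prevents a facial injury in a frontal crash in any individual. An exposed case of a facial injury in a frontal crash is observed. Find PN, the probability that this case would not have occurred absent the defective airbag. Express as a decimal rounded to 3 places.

PN ≈ 0.679

p₁ = 0.549, p₀ = 0.176.
Under exogeneity and monotonicity, PN = (p₁ − p₀) / p₁.
PN = (0.549 − 0.176) / 0.549 = 0.373 / 0.549 ≈ 0.6794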